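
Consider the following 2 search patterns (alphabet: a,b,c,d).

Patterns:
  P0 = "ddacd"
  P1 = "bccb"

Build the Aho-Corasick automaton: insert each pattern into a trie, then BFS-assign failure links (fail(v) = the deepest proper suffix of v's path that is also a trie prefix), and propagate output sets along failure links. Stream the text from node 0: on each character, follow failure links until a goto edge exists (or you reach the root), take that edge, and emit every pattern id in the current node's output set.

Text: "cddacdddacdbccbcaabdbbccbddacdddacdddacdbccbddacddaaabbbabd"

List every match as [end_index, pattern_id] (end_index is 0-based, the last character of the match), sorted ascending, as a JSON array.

Build:
Trie (insert patterns):
  n0 'ε': b→6 d→1
  n1 'd': d→2
  n2 'dd': a→3
  n3 'dda': c→4
  n4 'ddac': d→5
  n5 'ddacd': ·  [P0 ends]
  n6 'b': c→7
  n7 'bc': c→8
  n8 'bcc': b→9
  n9 'bccb': ·  [P1 ends]

Failure links (BFS by depth):
  fail(1) 'd': from fail(0)=0 chase 'd': 0 ⇒ 0;  out=∅∪out(0)=∅
  fail(6) 'b': from fail(0)=0 chase 'b': 0 ⇒ 0;  out=∅∪out(0)=∅
  fail(2) 'dd': from fail(1)=0 chase 'd': 0 ⇒ 1;  out=∅∪out(1)=∅
  fail(7) 'bc': from fail(6)=0 chase 'c': 0 ⇒ 0;  out=∅∪out(0)=∅
  fail(3) 'dda': from fail(2)=1 chase 'a': 1→0 ⇒ 0;  out=∅∪out(0)=∅
  fail(8) 'bcc': from fail(7)=0 chase 'c': 0 ⇒ 0;  out=∅∪out(0)=∅
  fail(4) 'ddac': from fail(3)=0 chase 'c': 0 ⇒ 0;  out=∅∪out(0)=∅
  fail(9) 'bccb': from fail(8)=0 chase 'b': 0 ⇒ 6;  out={1}∪out(6)={1}
  fail(5) 'ddacd': from fail(4)=0 chase 'd': 0 ⇒ 1;  out={0}∪out(1)={0}

Run:
i=0 'c': node 0→0
i=1 'd': node 0→1
i=2 'd': node 1→2
i=3 'a': node 2→3
i=4 'c': node 3→4
i=5 'd': node 4→5  emit P0@[1:5]
i=6 'd': node 5→2 (via fail)
i=7 'd': node 2→2 (via fail)
i=8 'a': node 2→3
i=9 'c': node 3→4
i=10 'd': node 4→5  emit P0@[6:10]
i=11 'b': node 5→6 (via fail)
i=12 'c': node 6→7
i=13 'c': node 7→8
i=14 'b': node 8→9  emit P1@[11:14]
i=15 'c': node 9→7 (via fail)
i=16 'a': node 7→0 (via fail)
i=17 'a': node 0→0
i=18 'b': node 0→6
i=19 'd': node 6→1 (via fail)
i=20 'b': node 1→6 (via fail)
i=21 'b': node 6→6 (via fail)
i=22 'c': node 6→7
i=23 'c': node 7→8
i=24 'b': node 8→9  emit P1@[21:24]
i=25 'd': node 9→1 (via fail)
i=26 'd': node 1→2
i=27 'a': node 2→3
i=28 'c': node 3→4
i=29 'd': node 4→5  emit P0@[25:29]
i=30 'd': node 5→2 (via fail)
i=31 'd': node 2→2 (via fail)
i=32 'a': node 2→3
i=33 'c': node 3→4
i=34 'd': node 4→5  emit P0@[30:34]
i=35 'd': node 5→2 (via fail)
i=36 'd': node 2→2 (via fail)
i=37 'a': node 2→3
i=38 'c': node 3→4
i=39 'd': node 4→5  emit P0@[35:39]
i=40 'b': node 5→6 (via fail)
i=41 'c': node 6→7
i=42 'c': node 7→8
i=43 'b': node 8→9  emit P1@[40:43]
i=44 'd': node 9→1 (via fail)
i=45 'd': node 1→2
i=46 'a': node 2→3
i=47 'c': node 3→4
i=48 'd': node 4→5  emit P0@[44:48]
i=49 'd': node 5→2 (via fail)
i=50 'a': node 2→3
i=51 'a': node 3→0 (via fail)
i=52 'a': node 0→0
i=53 'b': node 0→6
i=54 'b': node 6→6 (via fail)
i=55 'b': node 6→6 (via fail)
i=56 'a': node 6→0 (via fail)
i=57 'b': node 0→6
i=58 'd': node 6→1 (via fail)

All matches (sorted): [[5,0],[10,0],[14,1],[24,1],[29,0],[34,0],[39,0],[43,1],[48,0]]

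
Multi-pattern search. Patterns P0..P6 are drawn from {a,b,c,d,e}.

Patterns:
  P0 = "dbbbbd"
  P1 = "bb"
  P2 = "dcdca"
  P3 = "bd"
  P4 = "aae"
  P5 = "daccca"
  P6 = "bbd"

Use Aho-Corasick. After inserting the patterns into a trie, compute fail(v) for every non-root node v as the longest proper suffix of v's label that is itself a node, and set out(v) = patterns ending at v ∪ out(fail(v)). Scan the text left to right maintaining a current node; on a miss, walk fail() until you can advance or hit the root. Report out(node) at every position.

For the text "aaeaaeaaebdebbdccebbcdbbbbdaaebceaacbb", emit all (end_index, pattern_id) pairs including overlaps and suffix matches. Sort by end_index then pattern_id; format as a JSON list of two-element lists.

Build:
Trie nodes:
  n0 'ε': a→14 b→7 d→1
  n1 'd': a→17 b→2 c→9
  n2 'db': b→3
  n3 'dbb': b→4
  n4 'dbbb': b→5
  n5 'dbbbb': d→6
  n6 'dbbbbd': ·  ←P0
  n7 'b': b→8 d→13
  n8 'bb': d→22  ←P1
  n9 'dc': d→10
  n10 'dcd': c→11
  n11 'dcdc': a→12
  n12 'dcdca': ·  ←P2
  n13 'bd': ·  ←P3
  n14 'a': a→15
  n15 'aa': e→16
  n16 'aae': ·  ←P4
  n17 'da': c→18
  n18 'dac': c→19
  n19 'dacc': c→20
  n20 'daccc': a→21
  n21 'daccca': ·  ←P5
  n22 'bbd': ·  ←P6

Failure links (BFS by depth):
  fail(1) 'd': from fail(0)=0 chase 'd': 0 ⇒ 0;  out=∅∪out(0)=∅
  fail(7) 'b': from fail(0)=0 chase 'b': 0 ⇒ 0;  out=∅∪out(0)=∅
  fail(14) 'a': from fail(0)=0 chase 'a': 0 ⇒ 0;  out=∅∪out(0)=∅
  fail(2) 'db': from fail(1)=0 chase 'b': 0 ⇒ 7;  out=∅∪out(7)=∅
  fail(8) 'bb': from fail(7)=0 chase 'b': 0 ⇒ 7;  out={1}∪out(7)={1}
  fail(9) 'dc': from fail(1)=0 chase 'c': 0 ⇒ 0;  out=∅∪out(0)=∅
  fail(13) 'bd': from fail(7)=0 chase 'd': 0 ⇒ 1;  out={3}∪out(1)={3}
  fail(15) 'aa': from fail(14)=0 chase 'a': 0 ⇒ 14;  out=∅∪out(14)=∅
  fail(17) 'da': from fail(1)=0 chase 'a': 0 ⇒ 14;  out=∅∪out(14)=∅
  fail(3) 'dbb': from fail(2)=7 chase 'b': 7 ⇒ 8;  out=∅∪out(8)={1}
  fail(10) 'dcd': from fail(9)=0 chase 'd': 0 ⇒ 1;  out=∅∪out(1)=∅
  fail(16) 'aae': from fail(15)=14 chase 'e': 14→0 ⇒ 0;  out={4}∪out(0)={4}
  fail(18) 'dac': from fail(17)=14 chase 'c': 14→0 ⇒ 0;  out=∅∪out(0)=∅
  fail(22) 'bbd': from fail(8)=7 chase 'd': 7 ⇒ 13;  out={6}∪out(13)={3,6}
  fail(4) 'dbbb': from fail(3)=8 chase 'b': 8→7 ⇒ 8;  out=∅∪out(8)={1}
  fail(11) 'dcdc': from fail(10)=1 chase 'c': 1 ⇒ 9;  out=∅∪out(9)=∅
  fail(19) 'dacc': from fail(18)=0 chase 'c': 0 ⇒ 0;  out=∅∪out(0)=∅
  fail(5) 'dbbbb': from fail(4)=8 chase 'b': 8→7 ⇒ 8;  out=∅∪out(8)={1}
  fail(12) 'dcdca': from fail(11)=9 chase 'a': 9→0 ⇒ 14;  out={2}∪out(14)={2}
  fail(20) 'daccc': from fail(19)=0 chase 'c': 0 ⇒ 0;  out=∅∪out(0)=∅
  fail(6) 'dbbbbd': from fail(5)=8 chase 'd': 8 ⇒ 22;  out={0}∪out(22)={0,3,6}
  fail(21) 'daccca': from fail(20)=0 chase 'a': 0 ⇒ 14;  out={5}∪out(14)={5}

Scan:
i=0 'a': node 0→14
i=1 'a': node 14→15
i=2 'e': node 15→16  emit P4@[0:2]
i=3 'a': node 16→14 (via fail)
i=4 'a': node 14→15
i=5 'e': node 15→16  emit P4@[3:5]
i=6 'a': node 16→14 (via fail)
i=7 'a': node 14→15
i=8 'e': node 15→16  emit P4@[6:8]
i=9 'b': node 16→7 (via fail)
i=10 'd': node 7→13  emit P3@[9:10]
i=11 'e': node 13→0 (via fail)
i=12 'b': node 0→7
i=13 'b': node 7→8  emit P1@[12:13]
i=14 'd': node 8→22  emit P3@[13:14],P6@[12:14]
i=15 'c': node 22→9 (via fail)
i=16 'c': node 9→0 (via fail)
i=17 'e': node 0→0
i=18 'b': node 0→7
i=19 'b': node 7→8  emit P1@[18:19]
i=20 'c': node 8→0 (via fail)
i=21 'd': node 0→1
i=22 'b': node 1→2
i=23 'b': node 2→3  emit P1@[22:23]
i=24 'b': node 3→4  emit P1@[23:24]
i=25 'b': node 4→5  emit P1@[24:25]
i=26 'd': node 5→6  emit P0@[21:26],P3@[25:26],P6@[24:26]
i=27 'a': node 6→17 (via fail)
i=28 'a': node 17→15 (via fail)
i=29 'e': node 15→16  emit P4@[27:29]
i=30 'b': node 16→7 (via fail)
i=31 'c': node 7→0 (via fail)
i=32 'e': node 0→0
i=33 'a': node 0→14
i=34 'a': node 14→15
i=35 'c': node 15→0 (via fail)
i=36 'b': node 0→7
i=37 'b': node 7→8  emit P1@[36:37]

Matches: [[2,4],[5,4],[8,4],[10,3],[13,1],[14,3],[14,6],[19,1],[23,1],[24,1],[25,1],[26,0],[26,3],[26,6],[29,4],[37,1]]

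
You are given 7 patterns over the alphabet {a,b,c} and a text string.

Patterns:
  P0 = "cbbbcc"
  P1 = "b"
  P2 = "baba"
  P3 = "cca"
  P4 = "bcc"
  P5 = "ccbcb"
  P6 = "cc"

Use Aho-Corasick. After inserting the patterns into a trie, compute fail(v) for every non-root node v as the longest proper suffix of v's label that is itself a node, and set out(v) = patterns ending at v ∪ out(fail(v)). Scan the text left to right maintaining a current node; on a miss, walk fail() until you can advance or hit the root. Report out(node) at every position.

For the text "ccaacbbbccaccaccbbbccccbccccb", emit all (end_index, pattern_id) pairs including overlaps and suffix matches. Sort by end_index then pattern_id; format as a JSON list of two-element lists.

Build automaton:
Trie (insert patterns):
  0='ε' goto b→7 c→1
  1='c' goto b→2 c→11
  2='cb' goto b→3
  3='cbb' goto b→4
  4='cbbb' goto c→5
  5='cbbbc' goto c→6
  6='cbbbcc' goto ·  [P0 ends]
  7='b' goto a→8 c→13  [P1 ends]
  8='ba' goto b→9
  9='bab' goto a→10
  10='baba' goto ·  [P2 ends]
  11='cc' goto a→12 b→15  [P6 ends]
  12='cca' goto ·  [P3 ends]
  13='bc' goto c→14
  14='bcc' goto ·  [P4 ends]
  15='ccb' goto c→16
  16='ccbc' goto b→17
  17='ccbcb' goto ·  [P5 ends]

BFS fail/out derivation:
  fail(1) 'c': from fail(0)=0 chase 'c': 0 ⇒ 0;  out=∅∪out(0)=∅
  fail(7) 'b': from fail(0)=0 chase 'b': 0 ⇒ 0;  out={1}∪out(0)={1}
  fail(2) 'cb': from fail(1)=0 chase 'b': 0 ⇒ 7;  out=∅∪out(7)={1}
  fail(8) 'ba': from fail(7)=0 chase 'a': 0 ⇒ 0;  out=∅∪out(0)=∅
  fail(11) 'cc': from fail(1)=0 chase 'c': 0 ⇒ 1;  out={6}∪out(1)={6}
  fail(13) 'bc': from fail(7)=0 chase 'c': 0 ⇒ 1;  out=∅∪out(1)=∅
  fail(3) 'cbb': from fail(2)=7 chase 'b': 7→0 ⇒ 7;  out=∅∪out(7)={1}
  fail(9) 'bab': from fail(8)=0 chase 'b': 0 ⇒ 7;  out=∅∪out(7)={1}
  fail(12) 'cca': from fail(11)=1 chase 'a': 1→0 ⇒ 0;  out={3}∪out(0)={3}
  fail(14) 'bcc': from fail(13)=1 chase 'c': 1 ⇒ 11;  out={4}∪out(11)={4,6}
  fail(15) 'ccb': from fail(11)=1 chase 'b': 1 ⇒ 2;  out=∅∪out(2)={1}
  fail(4) 'cbbb': from fail(3)=7 chase 'b': 7→0 ⇒ 7;  out=∅∪out(7)={1}
  fail(10) 'baba': from fail(9)=7 chase 'a': 7 ⇒ 8;  out={2}∪out(8)={2}
  fail(16) 'ccbc': from fail(15)=2 chase 'c': 2→7 ⇒ 13;  out=∅∪out(13)=∅
  fail(5) 'cbbbc': from fail(4)=7 chase 'c': 7 ⇒ 13;  out=∅∪out(13)=∅
  fail(17) 'ccbcb': from fail(16)=13 chase 'b': 13→1 ⇒ 2;  out={5}∪out(2)={1,5}
  fail(6) 'cbbbcc': from fail(5)=13 chase 'c': 13 ⇒ 14;  out={0}∪out(14)={0,4,6}

Text stream:
pos 0 'c': at 1
pos 1 'c': at 11  → match P6@[0:1]
pos 2 'a': at 12  → match P3@[0:2]
pos 3 'a': at 0 ·f
pos 4 'c': at 1
pos 5 'b': at 2  → match P1@[5:5]
pos 6 'b': at 3  → match P1@[6:6]
pos 7 'b': at 4  → match P1@[7:7]
pos 8 'c': at 5
pos 9 'c': at 6  → match P0@[4:9],P4@[7:9],P6@[8:9]
pos 10 'a': at 12 ·f  → match P3@[8:10]
pos 11 'c': at 1 ·f
pos 12 'c': at 11  → match P6@[11:12]
pos 13 'a': at 12  → match P3@[11:13]
pos 14 'c': at 1 ·f
pos 15 'c': at 11  → match P6@[14:15]
pos 16 'b': at 15  → match P1@[16:16]
pos 17 'b': at 3 ·f  → match P1@[17:17]
pos 18 'b': at 4  → match P1@[18:18]
pos 19 'c': at 5
pos 20 'c': at 6  → match P0@[15:20],P4@[18:20],P6@[19:20]
pos 21 'c': at 11 ·f  → match P6@[20:21]
pos 22 'c': at 11 ·f  → match P6@[21:22]
pos 23 'b': at 15  → match P1@[23:23]
pos 24 'c': at 16
pos 25 'c': at 14 ·f  → match P4@[23:25],P6@[24:25]
pos 26 'c': at 11 ·f  → match P6@[25:26]
pos 27 'c': at 11 ·f  → match P6@[26:27]
pos 28 'b': at 15  → match P1@[28:28]

Matches: [[1,6],[2,3],[5,1],[6,1],[7,1],[9,0],[9,4],[9,6],[10,3],[12,6],[13,3],[15,6],[16,1],[17,1],[18,1],[20,0],[20,4],[20,6],[21,6],[22,6],[23,1],[25,4],[25,6],[26,6],[27,6],[28,1]]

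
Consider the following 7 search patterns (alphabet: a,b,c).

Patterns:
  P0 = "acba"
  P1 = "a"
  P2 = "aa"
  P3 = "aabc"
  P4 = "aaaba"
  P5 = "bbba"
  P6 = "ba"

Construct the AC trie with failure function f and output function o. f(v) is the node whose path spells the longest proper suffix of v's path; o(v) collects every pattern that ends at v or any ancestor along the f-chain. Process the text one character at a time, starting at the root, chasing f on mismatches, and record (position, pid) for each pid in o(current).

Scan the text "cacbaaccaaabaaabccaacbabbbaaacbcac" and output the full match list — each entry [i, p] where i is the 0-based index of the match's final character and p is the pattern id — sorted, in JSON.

Build automaton:
Trie nodes:
  n0 'ε': a→1 b→11
  n1 'a': a→5 c→2  ←P1
  n2 'ac': b→3
  n3 'acb': a→4
  n4 'acba': ·  ←P0
  n5 'aa': a→8 b→6  ←P2
  n6 'aab': c→7
  n7 'aabc': ·  ←P3
  n8 'aaa': b→9
  n9 'aaab': a→10
  n10 'aaaba': ·  ←P4
  n11 'b': a→15 b→12
  n12 'bb': b→13
  n13 'bbb': a→14
  n14 'bbba': ·  ←P5
  n15 'ba': ·  ←P6

BFS fail/out derivation:
  fail(1) 'a': from fail(0)=0 chase 'a': 0 ⇒ 0;  out={1}∪out(0)={1}
  fail(11) 'b': from fail(0)=0 chase 'b': 0 ⇒ 0;  out=∅∪out(0)=∅
  fail(2) 'ac': from fail(1)=0 chase 'c': 0 ⇒ 0;  out=∅∪out(0)=∅
  fail(5) 'aa': from fail(1)=0 chase 'a': 0 ⇒ 1;  out={2}∪out(1)={1,2}
  fail(12) 'bb': from fail(11)=0 chase 'b': 0 ⇒ 11;  out=∅∪out(11)=∅
  fail(15) 'ba': from fail(11)=0 chase 'a': 0 ⇒ 1;  out={6}∪out(1)={1,6}
  fail(3) 'acb': from fail(2)=0 chase 'b': 0 ⇒ 11;  out=∅∪out(11)=∅
  fail(6) 'aab': from fail(5)=1 chase 'b': 1→0 ⇒ 11;  out=∅∪out(11)=∅
  fail(8) 'aaa': from fail(5)=1 chase 'a': 1 ⇒ 5;  out=∅∪out(5)={1,2}
  fail(13) 'bbb': from fail(12)=11 chase 'b': 11 ⇒ 12;  out=∅∪out(12)=∅
  fail(4) 'acba': from fail(3)=11 chase 'a': 11 ⇒ 15;  out={0}∪out(15)={0,1,6}
  fail(7) 'aabc': from fail(6)=11 chase 'c': 11→0 ⇒ 0;  out={3}∪out(0)={3}
  fail(9) 'aaab': from fail(8)=5 chase 'b': 5 ⇒ 6;  out=∅∪out(6)=∅
  fail(14) 'bbba': from fail(13)=12 chase 'a': 12→11 ⇒ 15;  out={5}∪out(15)={1,5,6}
  fail(10) 'aaaba': from fail(9)=6 chase 'a': 6→11 ⇒ 15;  out={4}∪out(15)={1,4,6}

Run:
i=0 'c': node 0→0
i=1 'a': node 0→1  ** P1@[1:1]
i=2 'c': node 1→2
i=3 'b': node 2→3
i=4 'a': node 3→4  ** P0@[1:4],P1@[4:4],P6@[3:4]
i=5 'a': node 4→5 (via fail)  ** P1@[5:5],P2@[4:5]
i=6 'c': node 5→2 (via fail)
i=7 'c': node 2→0 (via fail)
i=8 'a': node 0→1  ** P1@[8:8]
i=9 'a': node 1→5  ** P1@[9:9],P2@[8:9]
i=10 'a': node 5→8  ** P1@[10:10],P2@[9:10]
i=11 'b': node 8→9
i=12 'a': node 9→10  ** P1@[12:12],P4@[8:12],P6@[11:12]
i=13 'a': node 10→5 (via fail)  ** P1@[13:13],P2@[12:13]
i=14 'a': node 5→8  ** P1@[14:14],P2@[13:14]
i=15 'b': node 8→9
i=16 'c': node 9→7 (via fail)  ** P3@[13:16]
i=17 'c': node 7→0 (via fail)
i=18 'a': node 0→1  ** P1@[18:18]
i=19 'a': node 1→5  ** P1@[19:19],P2@[18:19]
i=20 'c': node 5→2 (via fail)
i=21 'b': node 2→3
i=22 'a': node 3→4  ** P0@[19:22],P1@[22:22],P6@[21:22]
i=23 'b': node 4→11 (via fail)
i=24 'b': node 11→12
i=25 'b': node 12→13
i=26 'a': node 13→14  ** P1@[26:26],P5@[23:26],P6@[25:26]
i=27 'a': node 14→5 (via fail)  ** P1@[27:27],P2@[26:27]
i=28 'a': node 5→8  ** P1@[28:28],P2@[27:28]
i=29 'c': node 8→2 (via fail)
i=30 'b': node 2→3
i=31 'c': node 3→0 (via fail)
i=32 'a': node 0→1  ** P1@[32:32]
i=33 'c': node 1→2

Result: [[1,1],[4,0],[4,1],[4,6],[5,1],[5,2],[8,1],[9,1],[9,2],[10,1],[10,2],[12,1],[12,4],[12,6],[13,1],[13,2],[14,1],[14,2],[16,3],[18,1],[19,1],[19,2],[22,0],[22,1],[22,6],[26,1],[26,5],[26,6],[27,1],[27,2],[28,1],[28,2],[32,1]]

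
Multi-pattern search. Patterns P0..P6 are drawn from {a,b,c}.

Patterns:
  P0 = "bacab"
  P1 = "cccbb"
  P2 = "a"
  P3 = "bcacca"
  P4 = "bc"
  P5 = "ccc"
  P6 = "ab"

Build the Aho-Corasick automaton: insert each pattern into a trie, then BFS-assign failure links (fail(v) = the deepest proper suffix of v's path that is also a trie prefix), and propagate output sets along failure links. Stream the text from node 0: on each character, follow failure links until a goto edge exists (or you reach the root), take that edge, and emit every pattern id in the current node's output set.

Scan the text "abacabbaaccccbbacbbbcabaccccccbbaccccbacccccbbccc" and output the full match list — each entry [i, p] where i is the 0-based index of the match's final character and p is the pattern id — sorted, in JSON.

Build automaton:
Trie nodes:
  0='ε' goto a→11 b→1 c→6
  1='b' goto a→2 c→12
  2='ba' goto c→3
  3='bac' goto a→4
  4='baca' goto b→5
  5='bacab' goto ·  ←P0
  6='c' goto c→7
  7='cc' goto c→8
  8='ccc' goto b→9  ←P5
  9='cccb' goto b→10
  10='cccbb' goto ·  ←P1
  11='a' goto b→17  ←P2
  12='bc' goto a→13  ←P4
  13='bca' goto c→14
  14='bcac' goto c→15
  15='bcacc' goto a→16
  16='bcacca' goto ·  ←P3
  17='ab' goto ·  ←P6

Failure links (BFS by depth):
  fail(1) 'b': from fail(0)=0 chase 'b': 0 ⇒ 0;  out=∅∪out(0)=∅
  fail(6) 'c': from fail(0)=0 chase 'c': 0 ⇒ 0;  out=∅∪out(0)=∅
  fail(11) 'a': from fail(0)=0 chase 'a': 0 ⇒ 0;  out={2}∪out(0)={2}
  fail(2) 'ba': from fail(1)=0 chase 'a': 0 ⇒ 11;  out=∅∪out(11)={2}
  fail(7) 'cc': from fail(6)=0 chase 'c': 0 ⇒ 6;  out=∅∪out(6)=∅
  fail(12) 'bc': from fail(1)=0 chase 'c': 0 ⇒ 6;  out={4}∪out(6)={4}
  fail(17) 'ab': from fail(11)=0 chase 'b': 0 ⇒ 1;  out={6}∪out(1)={6}
  fail(3) 'bac': from fail(2)=11 chase 'c': 11→0 ⇒ 6;  out=∅∪out(6)=∅
  fail(8) 'ccc': from fail(7)=6 chase 'c': 6 ⇒ 7;  out={5}∪out(7)={5}
  fail(13) 'bca': from fail(12)=6 chase 'a': 6→0 ⇒ 11;  out=∅∪out(11)={2}
  fail(4) 'baca': from fail(3)=6 chase 'a': 6→0 ⇒ 11;  out=∅∪out(11)={2}
  fail(9) 'cccb': from fail(8)=7 chase 'b': 7→6→0 ⇒ 1;  out=∅∪out(1)=∅
  fail(14) 'bcac': from fail(13)=11 chase 'c': 11→0 ⇒ 6;  out=∅∪out(6)=∅
  fail(5) 'bacab': from fail(4)=11 chase 'b': 11 ⇒ 17;  out={0}∪out(17)={0,6}
  fail(10) 'cccbb': from fail(9)=1 chase 'b': 1→0 ⇒ 1;  out={1}∪out(1)={1}
  fail(15) 'bcacc': from fail(14)=6 chase 'c': 6 ⇒ 7;  out=∅∪out(7)=∅
  fail(16) 'bcacca': from fail(15)=7 chase 'a': 7→6→0 ⇒ 11;  out={3}∪out(11)={2,3}

Run:
pos 0 'a': at 11  ** P2@[0:0]
pos 1 'b': at 17  ** P6@[0:1]
pos 2 'a': at 2 (via fail)  ** P2@[2:2]
pos 3 'c': at 3
pos 4 'a': at 4  ** P2@[4:4]
pos 5 'b': at 5  ** P0@[1:5],P6@[4:5]
pos 6 'b': at 1 (via fail)
pos 7 'a': at 2  ** P2@[7:7]
pos 8 'a': at 11 (via fail)  ** P2@[8:8]
pos 9 'c': at 6 (via fail)
pos 10 'c': at 7
pos 11 'c': at 8  ** P5@[9:11]
pos 12 'c': at 8 (via fail)  ** P5@[10:12]
pos 13 'b': at 9
pos 14 'b': at 10  ** P1@[10:14]
pos 15 'a': at 2 (via fail)  ** P2@[15:15]
pos 16 'c': at 3
pos 17 'b': at 1 (via fail)
pos 18 'b': at 1 (via fail)
pos 19 'b': at 1 (via fail)
pos 20 'c': at 12  ** P4@[19:20]
pos 21 'a': at 13  ** P2@[21:21]
pos 22 'b': at 17 (via fail)  ** P6@[21:22]
pos 23 'a': at 2 (via fail)  ** P2@[23:23]
pos 24 'c': at 3
pos 25 'c': at 7 (via fail)
pos 26 'c': at 8  ** P5@[24:26]
pos 27 'c': at 8 (via fail)  ** P5@[25:27]
pos 28 'c': at 8 (via fail)  ** P5@[26:28]
pos 29 'c': at 8 (via fail)  ** P5@[27:29]
pos 30 'b': at 9
pos 31 'b': at 10  ** P1@[27:31]
pos 32 'a': at 2 (via fail)  ** P2@[32:32]
pos 33 'c': at 3
pos 34 'c': at 7 (via fail)
pos 35 'c': at 8  ** P5@[33:35]
pos 36 'c': at 8 (via fail)  ** P5@[34:36]
pos 37 'b': at 9
pos 38 'a': at 2 (via fail)  ** P2@[38:38]
pos 39 'c': at 3
pos 40 'c': at 7 (via fail)
pos 41 'c': at 8  ** P5@[39:41]
pos 42 'c': at 8 (via fail)  ** P5@[40:42]
pos 43 'c': at 8 (via fail)  ** P5@[41:43]
pos 44 'b': at 9
pos 45 'b': at 10  ** P1@[41:45]
pos 46 'c': at 12 (via fail)  ** P4@[45:46]
pos 47 'c': at 7 (via fail)
pos 48 'c': at 8  ** P5@[46:48]

Result: [[0,2],[1,6],[2,2],[4,2],[5,0],[5,6],[7,2],[8,2],[11,5],[12,5],[14,1],[15,2],[20,4],[21,2],[22,6],[23,2],[26,5],[27,5],[28,5],[29,5],[31,1],[32,2],[35,5],[36,5],[38,2],[41,5],[42,5],[43,5],[45,1],[46,4],[48,5]]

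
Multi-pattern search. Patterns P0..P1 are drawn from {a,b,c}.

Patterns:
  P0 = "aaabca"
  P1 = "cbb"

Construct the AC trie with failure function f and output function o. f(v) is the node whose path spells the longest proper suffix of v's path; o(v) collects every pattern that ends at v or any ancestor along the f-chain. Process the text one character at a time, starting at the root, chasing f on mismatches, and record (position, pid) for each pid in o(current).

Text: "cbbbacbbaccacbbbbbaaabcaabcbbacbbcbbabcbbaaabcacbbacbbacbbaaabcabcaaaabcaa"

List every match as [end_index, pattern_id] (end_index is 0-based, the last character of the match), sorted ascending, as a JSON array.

Construct AC machine:
Trie (insert patterns):
  n0 'ε': a→1 c→7
  n1 'a': a→2
  n2 'aa': a→3
  n3 'aaa': b→4
  n4 'aaab': c→5
  n5 'aaabc': a→6
  n6 'aaabca': ·  ←P0
  n7 'c': b→8
  n8 'cb': b→9
  n9 'cbb': ·  ←P1

BFS fail/out derivation:
  fail(1) 'a': from fail(0)=0 chase 'a': 0 ⇒ 0;  out=∅∪out(0)=∅
  fail(7) 'c': from fail(0)=0 chase 'c': 0 ⇒ 0;  out=∅∪out(0)=∅
  fail(2) 'aa': from fail(1)=0 chase 'a': 0 ⇒ 1;  out=∅∪out(1)=∅
  fail(8) 'cb': from fail(7)=0 chase 'b': 0 ⇒ 0;  out=∅∪out(0)=∅
  fail(3) 'aaa': from fail(2)=1 chase 'a': 1 ⇒ 2;  out=∅∪out(2)=∅
  fail(9) 'cbb': from fail(8)=0 chase 'b': 0 ⇒ 0;  out={1}∪out(0)={1}
  fail(4) 'aaab': from fail(3)=2 chase 'b': 2→1→0 ⇒ 0;  out=∅∪out(0)=∅
  fail(5) 'aaabc': from fail(4)=0 chase 'c': 0 ⇒ 7;  out=∅∪out(7)=∅
  fail(6) 'aaabca': from fail(5)=7 chase 'a': 7→0 ⇒ 1;  out={0}∪out(1)={0}

Scan:
i=0 'c': node 0→7
i=1 'b': node 7→8
i=2 'b': node 8→9  emit P1@[0:2]
i=3 'b': node 9→0 ·f
i=4 'a': node 0→1
i=5 'c': node 1→7 ·f
i=6 'b': node 7→8
i=7 'b': node 8→9  emit P1@[5:7]
i=8 'a': node 9→1 ·f
i=9 'c': node 1→7 ·f
i=10 'c': node 7→7 ·f
i=11 'a': node 7→1 ·f
i=12 'c': node 1→7 ·f
i=13 'b': node 7→8
i=14 'b': node 8→9  emit P1@[12:14]
i=15 'b': node 9→0 ·f
i=16 'b': node 0→0
i=17 'b': node 0→0
i=18 'a': node 0→1
i=19 'a': node 1→2
i=20 'a': node 2→3
i=21 'b': node 3→4
i=22 'c': node 4→5
i=23 'a': node 5→6  emit P0@[18:23]
i=24 'a': node 6→2 ·f
i=25 'b': node 2→0 ·f
i=26 'c': node 0→7
i=27 'b': node 7→8
i=28 'b': node 8→9  emit P1@[26:28]
i=29 'a': node 9→1 ·f
i=30 'c': node 1→7 ·f
i=31 'b': node 7→8
i=32 'b': node 8→9  emit P1@[30:32]
i=33 'c': node 9→7 ·f
i=34 'b': node 7→8
i=35 'b': node 8→9  emit P1@[33:35]
i=36 'a': node 9→1 ·f
i=37 'b': node 1→0 ·f
i=38 'c': node 0→7
i=39 'b': node 7→8
i=40 'b': node 8→9  emit P1@[38:40]
i=41 'a': node 9→1 ·f
i=42 'a': node 1→2
i=43 'a': node 2→3
i=44 'b': node 3→4
i=45 'c': node 4→5
i=46 'a': node 5→6  emit P0@[41:46]
i=47 'c': node 6→7 ·f
i=48 'b': node 7→8
i=49 'b': node 8→9  emit P1@[47:49]
i=50 'a': node 9→1 ·f
i=51 'c': node 1→7 ·f
i=52 'b': node 7→8
i=53 'b': node 8→9  emit P1@[51:53]
i=54 'a': node 9→1 ·f
i=55 'c': node 1→7 ·f
i=56 'b': node 7→8
i=57 'b': node 8→9  emit P1@[55:57]
i=58 'a': node 9→1 ·f
i=59 'a': node 1→2
i=60 'a': node 2→3
i=61 'b': node 3→4
i=62 'c': node 4→5
i=63 'a': node 5→6  emit P0@[58:63]
i=64 'b': node 6→0 ·f
i=65 'c': node 0→7
i=66 'a': node 7→1 ·f
i=67 'a': node 1→2
i=68 'a': node 2→3
i=69 'a': node 3→3 ·f
i=70 'b': node 3→4
i=71 'c': node 4→5
i=72 'a': node 5→6  emit P0@[67:72]
i=73 'a': node 6→2 ·f

Matches: [[2,1],[7,1],[14,1],[23,0],[28,1],[32,1],[35,1],[40,1],[46,0],[49,1],[53,1],[57,1],[63,0],[72,0]]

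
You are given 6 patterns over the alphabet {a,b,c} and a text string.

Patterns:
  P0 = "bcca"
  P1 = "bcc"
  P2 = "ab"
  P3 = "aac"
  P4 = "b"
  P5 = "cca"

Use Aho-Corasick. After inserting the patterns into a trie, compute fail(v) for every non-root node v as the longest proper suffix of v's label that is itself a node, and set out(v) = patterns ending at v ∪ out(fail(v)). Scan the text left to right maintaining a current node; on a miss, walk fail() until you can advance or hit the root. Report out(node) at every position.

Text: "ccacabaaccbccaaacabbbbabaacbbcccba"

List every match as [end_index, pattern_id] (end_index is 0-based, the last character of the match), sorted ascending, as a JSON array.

Build:
Trie (insert patterns):
  n0 'ε': a→5 b→1 c→9
  n1 'b': c→2  ←P4
  n2 'bc': c→3
  n3 'bcc': a→4  ←P1
  n4 'bcca': ·  ←P0
  n5 'a': a→7 b→6
  n6 'ab': ·  ←P2
  n7 'aa': c→8
  n8 'aac': ·  ←P3
  n9 'c': c→10
  n10 'cc': a→11
  n11 'cca': ·  ←P5

Failure links (BFS by depth):
  n1('b'): parent n0 fail=0; on 'b' 0 → fail=0;  out {4}∪∅={4}
  n5('a'): parent n0 fail=0; on 'a' 0 → fail=0;  out ∅∪∅=∅
  n9('c'): parent n0 fail=0; on 'c' 0 → fail=0;  out ∅∪∅=∅
  n2('bc'): parent n1 fail=0; on 'c' 0 → fail=9;  out ∅∪∅=∅
  n6('ab'): parent n5 fail=0; on 'b' 0 → fail=1;  out {2}∪{4}={2,4}
  n7('aa'): parent n5 fail=0; on 'a' 0 → fail=5;  out ∅∪∅=∅
  n10('cc'): parent n9 fail=0; on 'c' 0 → fail=9;  out ∅∪∅=∅
  n3('bcc'): parent n2 fail=9; on 'c' 9 → fail=10;  out {1}∪∅={1}
  n8('aac'): parent n7 fail=5; on 'c' 5→0 → fail=9;  out {3}∪∅={3}
  n11('cca'): parent n10 fail=9; on 'a' 9→0 → fail=5;  out {5}∪∅={5}
  n4('bcca'): parent n3 fail=10; on 'a' 10 → fail=11;  out {0}∪{5}={0,5}

Run:
[0] read 'c'  n0⇒n9
[1] read 'c'  n9⇒n10
[2] read 'a'  n10⇒n11  emit P5@[0:2]
[3] read 'c'  n11⇒n9 (fail-walked)
[4] read 'a'  n9⇒n5 (fail-walked)
[5] read 'b'  n5⇒n6  emit P2@[4:5],P4@[5:5]
[6] read 'a'  n6⇒n5 (fail-walked)
[7] read 'a'  n5⇒n7
[8] read 'c'  n7⇒n8  emit P3@[6:8]
[9] read 'c'  n8⇒n10 (fail-walked)
[10] read 'b'  n10⇒n1 (fail-walked)  emit P4@[10:10]
[11] read 'c'  n1⇒n2
[12] read 'c'  n2⇒n3  emit P1@[10:12]
[13] read 'a'  n3⇒n4  emit P0@[10:13],P5@[11:13]
[14] read 'a'  n4⇒n7 (fail-walked)
[15] read 'a'  n7⇒n7 (fail-walked)
[16] read 'c'  n7⇒n8  emit P3@[14:16]
[17] read 'a'  n8⇒n5 (fail-walked)
[18] read 'b'  n5⇒n6  emit P2@[17:18],P4@[18:18]
[19] read 'b'  n6⇒n1 (fail-walked)  emit P4@[19:19]
[20] read 'b'  n1⇒n1 (fail-walked)  emit P4@[20:20]
[21] read 'b'  n1⇒n1 (fail-walked)  emit P4@[21:21]
[22] read 'a'  n1⇒n5 (fail-walked)
[23] read 'b'  n5⇒n6  emit P2@[22:23],P4@[23:23]
[24] read 'a'  n6⇒n5 (fail-walked)
[25] read 'a'  n5⇒n7
[26] read 'c'  n7⇒n8  emit P3@[24:26]
[27] read 'b'  n8⇒n1 (fail-walked)  emit P4@[27:27]
[28] read 'b'  n1⇒n1 (fail-walked)  emit P4@[28:28]
[29] read 'c'  n1⇒n2
[30] read 'c'  n2⇒n3  emit P1@[28:30]
[31] read 'c'  n3⇒n10 (fail-walked)
[32] read 'b'  n10⇒n1 (fail-walked)  emit P4@[32:32]
[33] read 'a'  n1⇒n5 (fail-walked)

Result: [[2,5],[5,2],[5,4],[8,3],[10,4],[12,1],[13,0],[13,5],[16,3],[18,2],[18,4],[19,4],[20,4],[21,4],[23,2],[23,4],[26,3],[27,4],[28,4],[30,1],[32,4]]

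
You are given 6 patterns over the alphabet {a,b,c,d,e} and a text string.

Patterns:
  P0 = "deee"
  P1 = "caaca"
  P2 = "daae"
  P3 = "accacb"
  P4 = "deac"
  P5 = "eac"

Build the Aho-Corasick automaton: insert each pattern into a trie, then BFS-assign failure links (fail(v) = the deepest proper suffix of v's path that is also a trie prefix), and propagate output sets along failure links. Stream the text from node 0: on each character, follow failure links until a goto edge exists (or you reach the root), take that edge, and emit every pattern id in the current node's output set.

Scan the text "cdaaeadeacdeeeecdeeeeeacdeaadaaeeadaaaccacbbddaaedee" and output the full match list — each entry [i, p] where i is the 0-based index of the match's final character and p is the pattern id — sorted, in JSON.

Construct AC machine:
Trie nodes:
  n0 'ε': a→13 c→5 d→1 e→21
  n1 'd': a→10 e→2
  n2 'de': a→19 e→3
  n3 'dee': e→4
  n4 'deee': ·  ←P0
  n5 'c': a→6
  n6 'ca': a→7
  n7 'caa': c→8
  n8 'caac': a→9
  n9 'caaca': ·  ←P1
  n10 'da': a→11
  n11 'daa': e→12
  n12 'daae': ·  ←P2
  n13 'a': c→14
  n14 'ac': c→15
  n15 'acc': a→16
  n16 'acca': c→17
  n17 'accac': b→18
  n18 'accacb': ·  ←P3
  n19 'dea': c→20
  n20 'deac': ·  ←P4
  n21 'e': a→22
  n22 'ea': c→23
  n23 'eac': ·  ←P5

Failure links (BFS by depth):
  fail(1) 'd': from fail(0)=0 chase 'd': 0 ⇒ 0;  out=∅∪out(0)=∅
  fail(5) 'c': from fail(0)=0 chase 'c': 0 ⇒ 0;  out=∅∪out(0)=∅
  fail(13) 'a': from fail(0)=0 chase 'a': 0 ⇒ 0;  out=∅∪out(0)=∅
  fail(21) 'e': from fail(0)=0 chase 'e': 0 ⇒ 0;  out=∅∪out(0)=∅
  fail(2) 'de': from fail(1)=0 chase 'e': 0 ⇒ 21;  out=∅∪out(21)=∅
  fail(6) 'ca': from fail(5)=0 chase 'a': 0 ⇒ 13;  out=∅∪out(13)=∅
  fail(10) 'da': from fail(1)=0 chase 'a': 0 ⇒ 13;  out=∅∪out(13)=∅
  fail(14) 'ac': from fail(13)=0 chase 'c': 0 ⇒ 5;  out=∅∪out(5)=∅
  fail(22) 'ea': from fail(21)=0 chase 'a': 0 ⇒ 13;  out=∅∪out(13)=∅
  fail(3) 'dee': from fail(2)=21 chase 'e': 21→0 ⇒ 21;  out=∅∪out(21)=∅
  fail(7) 'caa': from fail(6)=13 chase 'a': 13→0 ⇒ 13;  out=∅∪out(13)=∅
  fail(11) 'daa': from fail(10)=13 chase 'a': 13→0 ⇒ 13;  out=∅∪out(13)=∅
  fail(15) 'acc': from fail(14)=5 chase 'c': 5→0 ⇒ 5;  out=∅∪out(5)=∅
  fail(19) 'dea': from fail(2)=21 chase 'a': 21 ⇒ 22;  out=∅∪out(22)=∅
  fail(23) 'eac': from fail(22)=13 chase 'c': 13 ⇒ 14;  out={5}∪out(14)={5}
  fail(4) 'deee': from fail(3)=21 chase 'e': 21→0 ⇒ 21;  out={0}∪out(21)={0}
  fail(8) 'caac': from fail(7)=13 chase 'c': 13 ⇒ 14;  out=∅∪out(14)=∅
  fail(12) 'daae': from fail(11)=13 chase 'e': 13→0 ⇒ 21;  out={2}∪out(21)={2}
  fail(16) 'acca': from fail(15)=5 chase 'a': 5 ⇒ 6;  out=∅∪out(6)=∅
  fail(20) 'deac': from fail(19)=22 chase 'c': 22 ⇒ 23;  out={4}∪out(23)={4,5}
  fail(9) 'caaca': from fail(8)=14 chase 'a': 14→5 ⇒ 6;  out={1}∪out(6)={1}
  fail(17) 'accac': from fail(16)=6 chase 'c': 6→13 ⇒ 14;  out=∅∪out(14)=∅
  fail(18) 'accacb': from fail(17)=14 chase 'b': 14→5→0 ⇒ 0;  out={3}∪out(0)={3}

Run:
[0] read 'c'  n0⇒n5
[1] read 'd'  n5⇒n1 (via fail)
[2] read 'a'  n1⇒n10
[3] read 'a'  n10⇒n11
[4] read 'e'  n11⇒n12  ** P2@[1:4]
[5] read 'a'  n12⇒n22 (via fail)
[6] read 'd'  n22⇒n1 (via fail)
[7] read 'e'  n1⇒n2
[8] read 'a'  n2⇒n19
[9] read 'c'  n19⇒n20  ** P4@[6:9],P5@[7:9]
[10] read 'd'  n20⇒n1 (via fail)
[11] read 'e'  n1⇒n2
[12] read 'e'  n2⇒n3
[13] read 'e'  n3⇒n4  ** P0@[10:13]
[14] read 'e'  n4⇒n21 (via fail)
[15] read 'c'  n21⇒n5 (via fail)
[16] read 'd'  n5⇒n1 (via fail)
[17] read 'e'  n1⇒n2
[18] read 'e'  n2⇒n3
[19] read 'e'  n3⇒n4  ** P0@[16:19]
[20] read 'e'  n4⇒n21 (via fail)
[21] read 'e'  n21⇒n21 (via fail)
[22] read 'a'  n21⇒n22
[23] read 'c'  n22⇒n23  ** P5@[21:23]
[24] read 'd'  n23⇒n1 (via fail)
[25] read 'e'  n1⇒n2
[26] read 'a'  n2⇒n19
[27] read 'a'  n19⇒n13 (via fail)
[28] read 'd'  n13⇒n1 (via fail)
[29] read 'a'  n1⇒n10
[30] read 'a'  n10⇒n11
[31] read 'e'  n11⇒n12  ** P2@[28:31]
[32] read 'e'  n12⇒n21 (via fail)
[33] read 'a'  n21⇒n22
[34] read 'd'  n22⇒n1 (via fail)
[35] read 'a'  n1⇒n10
[36] read 'a'  n10⇒n11
[37] read 'a'  n11⇒n13 (via fail)
[38] read 'c'  n13⇒n14
[39] read 'c'  n14⇒n15
[40] read 'a'  n15⇒n16
[41] read 'c'  n16⇒n17
[42] read 'b'  n17⇒n18  ** P3@[37:42]
[43] read 'b'  n18⇒n0 (via fail)
[44] read 'd'  n0⇒n1
[45] read 'd'  n1⇒n1 (via fail)
[46] read 'a'  n1⇒n10
[47] read 'a'  n10⇒n11
[48] read 'e'  n11⇒n12  ** P2@[45:48]
[49] read 'd'  n12⇒n1 (via fail)
[50] read 'e'  n1⇒n2
[51] read 'e'  n2⇒n3

Result: [[4,2],[9,4],[9,5],[13,0],[19,0],[23,5],[31,2],[42,3],[48,2]]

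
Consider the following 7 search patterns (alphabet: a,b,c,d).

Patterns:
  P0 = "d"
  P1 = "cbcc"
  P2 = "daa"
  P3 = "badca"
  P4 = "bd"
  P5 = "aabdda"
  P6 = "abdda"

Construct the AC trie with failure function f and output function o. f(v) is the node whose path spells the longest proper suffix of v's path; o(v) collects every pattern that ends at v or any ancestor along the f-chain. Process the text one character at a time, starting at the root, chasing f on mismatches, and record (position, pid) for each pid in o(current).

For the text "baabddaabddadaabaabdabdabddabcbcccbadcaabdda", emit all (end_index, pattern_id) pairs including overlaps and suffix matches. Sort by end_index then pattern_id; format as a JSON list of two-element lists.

Build:
Trie (insert patterns):
  n0 'ε': a→14 b→8 c→2 d→1
  n1 'd': a→6  ←P0
  n2 'c': b→3
  n3 'cb': c→4
  n4 'cbc': c→5
  n5 'cbcc': ·  ←P1
  n6 'da': a→7
  n7 'daa': ·  ←P2
  n8 'b': a→9 d→13
  n9 'ba': d→10
  n10 'bad': c→11
  n11 'badc': a→12
  n12 'badca': ·  ←P3
  n13 'bd': ·  ←P4
  n14 'a': a→15 b→20
  n15 'aa': b→16
  n16 'aab': d→17
  n17 'aabd': d→18
  n18 'aabdd': a→19
  n19 'aabdda': ·  ←P5
  n20 'ab': d→21
  n21 'abd': d→22
  n22 'abdd': a→23
  n23 'abdda': ·  ←P6

BFS fail/out derivation:
  fail(1) 'd': from fail(0)=0 chase 'd': 0 ⇒ 0;  out={0}∪out(0)={0}
  fail(2) 'c': from fail(0)=0 chase 'c': 0 ⇒ 0;  out=∅∪out(0)=∅
  fail(8) 'b': from fail(0)=0 chase 'b': 0 ⇒ 0;  out=∅∪out(0)=∅
  fail(14) 'a': from fail(0)=0 chase 'a': 0 ⇒ 0;  out=∅∪out(0)=∅
  fail(3) 'cb': from fail(2)=0 chase 'b': 0 ⇒ 8;  out=∅∪out(8)=∅
  fail(6) 'da': from fail(1)=0 chase 'a': 0 ⇒ 14;  out=∅∪out(14)=∅
  fail(9) 'ba': from fail(8)=0 chase 'a': 0 ⇒ 14;  out=∅∪out(14)=∅
  fail(13) 'bd': from fail(8)=0 chase 'd': 0 ⇒ 1;  out={4}∪out(1)={0,4}
  fail(15) 'aa': from fail(14)=0 chase 'a': 0 ⇒ 14;  out=∅∪out(14)=∅
  fail(20) 'ab': from fail(14)=0 chase 'b': 0 ⇒ 8;  out=∅∪out(8)=∅
  fail(4) 'cbc': from fail(3)=8 chase 'c': 8→0 ⇒ 2;  out=∅∪out(2)=∅
  fail(7) 'daa': from fail(6)=14 chase 'a': 14 ⇒ 15;  out={2}∪out(15)={2}
  fail(10) 'bad': from fail(9)=14 chase 'd': 14→0 ⇒ 1;  out=∅∪out(1)={0}
  fail(16) 'aab': from fail(15)=14 chase 'b': 14 ⇒ 20;  out=∅∪out(20)=∅
  fail(21) 'abd': from fail(20)=8 chase 'd': 8 ⇒ 13;  out=∅∪out(13)={0,4}
  fail(5) 'cbcc': from fail(4)=2 chase 'c': 2→0 ⇒ 2;  out={1}∪out(2)={1}
  fail(11) 'badc': from fail(10)=1 chase 'c': 1→0 ⇒ 2;  out=∅∪out(2)=∅
  fail(17) 'aabd': from fail(16)=20 chase 'd': 20 ⇒ 21;  out=∅∪out(21)={0,4}
  fail(22) 'abdd': from fail(21)=13 chase 'd': 13→1→0 ⇒ 1;  out=∅∪out(1)={0}
  fail(12) 'badca': from fail(11)=2 chase 'a': 2→0 ⇒ 14;  out={3}∪out(14)={3}
  fail(18) 'aabdd': from fail(17)=21 chase 'd': 21 ⇒ 22;  out=∅∪out(22)={0}
  fail(23) 'abdda': from fail(22)=1 chase 'a': 1 ⇒ 6;  out={6}∪out(6)={6}
  fail(19) 'aabdda': from fail(18)=22 chase 'a': 22 ⇒ 23;  out={5}∪out(23)={5,6}

Text stream:
[0] read 'b'  n0⇒n8
[1] read 'a'  n8⇒n9
[2] read 'a'  n9⇒n15 ·f
[3] read 'b'  n15⇒n16
[4] read 'd'  n16⇒n17  ** P0@[4:4],P4@[3:4]
[5] read 'd'  n17⇒n18  ** P0@[5:5]
[6] read 'a'  n18⇒n19  ** P5@[1:6],P6@[2:6]
[7] read 'a'  n19⇒n7 ·f  ** P2@[5:7]
[8] read 'b'  n7⇒n16 ·f
[9] read 'd'  n16⇒n17  ** P0@[9:9],P4@[8:9]
[10] read 'd'  n17⇒n18  ** P0@[10:10]
[11] read 'a'  n18⇒n19  ** P5@[6:11],P6@[7:11]
[12] read 'd'  n19⇒n1 ·f  ** P0@[12:12]
[13] read 'a'  n1⇒n6
[14] read 'a'  n6⇒n7  ** P2@[12:14]
[15] read 'b'  n7⇒n16 ·f
[16] read 'a'  n16⇒n9 ·f
[17] read 'a'  n9⇒n15 ·f
[18] read 'b'  n15⇒n16
[19] read 'd'  n16⇒n17  ** P0@[19:19],P4@[18:19]
[20] read 'a'  n17⇒n6 ·f
[21] read 'b'  n6⇒n20 ·f
[22] read 'd'  n20⇒n21  ** P0@[22:22],P4@[21:22]
[23] read 'a'  n21⇒n6 ·f
[24] read 'b'  n6⇒n20 ·f
[25] read 'd'  n20⇒n21  ** P0@[25:25],P4@[24:25]
[26] read 'd'  n21⇒n22  ** P0@[26:26]
[27] read 'a'  n22⇒n23  ** P6@[23:27]
[28] read 'b'  n23⇒n20 ·f
[29] read 'c'  n20⇒n2 ·f
[30] read 'b'  n2⇒n3
[31] read 'c'  n3⇒n4
[32] read 'c'  n4⇒n5  ** P1@[29:32]
[33] read 'c'  n5⇒n2 ·f
[34] read 'b'  n2⇒n3
[35] read 'a'  n3⇒n9 ·f
[36] read 'd'  n9⇒n10  ** P0@[36:36]
[37] read 'c'  n10⇒n11
[38] read 'a'  n11⇒n12  ** P3@[34:38]
[39] read 'a'  n12⇒n15 ·f
[40] read 'b'  n15⇒n16
[41] read 'd'  n16⇒n17  ** P0@[41:41],P4@[40:41]
[42] read 'd'  n17⇒n18  ** P0@[42:42]
[43] read 'a'  n18⇒n19  ** P5@[38:43],P6@[39:43]

Result: [[4,0],[4,4],[5,0],[6,5],[6,6],[7,2],[9,0],[9,4],[10,0],[11,5],[11,6],[12,0],[14,2],[19,0],[19,4],[22,0],[22,4],[25,0],[25,4],[26,0],[27,6],[32,1],[36,0],[38,3],[41,0],[41,4],[42,0],[43,5],[43,6]]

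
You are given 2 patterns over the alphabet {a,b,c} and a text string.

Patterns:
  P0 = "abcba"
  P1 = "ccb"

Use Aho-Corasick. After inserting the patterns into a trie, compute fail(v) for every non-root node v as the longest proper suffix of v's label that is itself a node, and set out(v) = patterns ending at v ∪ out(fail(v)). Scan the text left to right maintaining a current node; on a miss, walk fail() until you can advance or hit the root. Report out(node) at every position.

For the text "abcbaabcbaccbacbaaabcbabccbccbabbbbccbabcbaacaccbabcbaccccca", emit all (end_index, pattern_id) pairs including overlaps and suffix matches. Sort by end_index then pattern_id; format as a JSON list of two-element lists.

Build automaton:
Trie (insert patterns):
  0='ε' goto a→1 c→6
  1='a' goto b→2
  2='ab' goto c→3
  3='abc' goto b→4
  4='abcb' goto a→5
  5='abcba' goto ·  [P0 ends]
  6='c' goto c→7
  7='cc' goto b→8
  8='ccb' goto ·  [P1 ends]

BFS fail/out derivation:
  fail(1) 'a': from fail(0)=0 chase 'a': 0 ⇒ 0;  out=∅∪out(0)=∅
  fail(6) 'c': from fail(0)=0 chase 'c': 0 ⇒ 0;  out=∅∪out(0)=∅
  fail(2) 'ab': from fail(1)=0 chase 'b': 0 ⇒ 0;  out=∅∪out(0)=∅
  fail(7) 'cc': from fail(6)=0 chase 'c': 0 ⇒ 6;  out=∅∪out(6)=∅
  fail(3) 'abc': from fail(2)=0 chase 'c': 0 ⇒ 6;  out=∅∪out(6)=∅
  fail(8) 'ccb': from fail(7)=6 chase 'b': 6→0 ⇒ 0;  out={1}∪out(0)={1}
  fail(4) 'abcb': from fail(3)=6 chase 'b': 6→0 ⇒ 0;  out=∅∪out(0)=∅
  fail(5) 'abcba': from fail(4)=0 chase 'a': 0 ⇒ 1;  out={0}∪out(1)={0}

Text stream:
[0] read 'a'  n0⇒n1
[1] read 'b'  n1⇒n2
[2] read 'c'  n2⇒n3
[3] read 'b'  n3⇒n4
[4] read 'a'  n4⇒n5  → match P0@[0:4]
[5] read 'a'  n5⇒n1 (via fail)
[6] read 'b'  n1⇒n2
[7] read 'c'  n2⇒n3
[8] read 'b'  n3⇒n4
[9] read 'a'  n4⇒n5  → match P0@[5:9]
[10] read 'c'  n5⇒n6 (via fail)
[11] read 'c'  n6⇒n7
[12] read 'b'  n7⇒n8  → match P1@[10:12]
[13] read 'a'  n8⇒n1 (via fail)
[14] read 'c'  n1⇒n6 (via fail)
[15] read 'b'  n6⇒n0 (via fail)
[16] read 'a'  n0⇒n1
[17] read 'a'  n1⇒n1 (via fail)
[18] read 'a'  n1⇒n1 (via fail)
[19] read 'b'  n1⇒n2
[20] read 'c'  n2⇒n3
[21] read 'b'  n3⇒n4
[22] read 'a'  n4⇒n5  → match P0@[18:22]
[23] read 'b'  n5⇒n2 (via fail)
[24] read 'c'  n2⇒n3
[25] read 'c'  n3⇒n7 (via fail)
[26] read 'b'  n7⇒n8  → match P1@[24:26]
[27] read 'c'  n8⇒n6 (via fail)
[28] read 'c'  n6⇒n7
[29] read 'b'  n7⇒n8  → match P1@[27:29]
[30] read 'a'  n8⇒n1 (via fail)
[31] read 'b'  n1⇒n2
[32] read 'b'  n2⇒n0 (via fail)
[33] read 'b'  n0⇒n0
[34] read 'b'  n0⇒n0
[35] read 'c'  n0⇒n6
[36] read 'c'  n6⇒n7
[37] read 'b'  n7⇒n8  → match P1@[35:37]
[38] read 'a'  n8⇒n1 (via fail)
[39] read 'b'  n1⇒n2
[40] read 'c'  n2⇒n3
[41] read 'b'  n3⇒n4
[42] read 'a'  n4⇒n5  → match P0@[38:42]
[43] read 'a'  n5⇒n1 (via fail)
[44] read 'c'  n1⇒n6 (via fail)
[45] read 'a'  n6⇒n1 (via fail)
[46] read 'c'  n1⇒n6 (via fail)
[47] read 'c'  n6⇒n7
[48] read 'b'  n7⇒n8  → match P1@[46:48]
[49] read 'a'  n8⇒n1 (via fail)
[50] read 'b'  n1⇒n2
[51] read 'c'  n2⇒n3
[52] read 'b'  n3⇒n4
[53] read 'a'  n4⇒n5  → match P0@[49:53]
[54] read 'c'  n5⇒n6 (via fail)
[55] read 'c'  n6⇒n7
[56] read 'c'  n7⇒n7 (via fail)
[57] read 'c'  n7⇒n7 (via fail)
[58] read 'c'  n7⇒n7 (via fail)
[59] read 'a'  n7⇒n1 (via fail)

Result: [[4,0],[9,0],[12,1],[22,0],[26,1],[29,1],[37,1],[42,0],[48,1],[53,0]]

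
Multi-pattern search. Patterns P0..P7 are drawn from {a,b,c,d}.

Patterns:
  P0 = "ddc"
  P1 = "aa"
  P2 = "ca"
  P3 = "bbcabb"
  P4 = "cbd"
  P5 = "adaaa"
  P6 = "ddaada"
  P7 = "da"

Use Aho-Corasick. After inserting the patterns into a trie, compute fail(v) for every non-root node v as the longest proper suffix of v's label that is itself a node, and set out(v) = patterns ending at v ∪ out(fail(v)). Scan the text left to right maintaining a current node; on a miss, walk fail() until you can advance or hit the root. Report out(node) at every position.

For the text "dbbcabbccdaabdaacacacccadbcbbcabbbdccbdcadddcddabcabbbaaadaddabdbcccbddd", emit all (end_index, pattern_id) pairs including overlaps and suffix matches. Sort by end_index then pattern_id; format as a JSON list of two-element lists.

Construct AC machine:
Trie nodes:
  0='ε' goto a→4 b→8 c→6 d→1
  1='d' goto a→24 d→2
  2='dd' goto a→20 c→3
  3='ddc' goto ·  ←P0
  4='a' goto a→5 d→16
  5='aa' goto ·  ←P1
  6='c' goto a→7 b→14
  7='ca' goto ·  ←P2
  8='b' goto b→9
  9='bb' goto c→10
  10='bbc' goto a→11
  11='bbca' goto b→12
  12='bbcab' goto b→13
  13='bbcabb' goto ·  ←P3
  14='cb' goto d→15
  15='cbd' goto ·  ←P4
  16='ad' goto a→17
  17='ada' goto a→18
  18='adaa' goto a→19
  19='adaaa' goto ·  ←P5
  20='dda' goto a→21
  21='ddaa' goto d→22
  22='ddaad' goto a→23
  23='ddaada' goto ·  ←P6
  24='da' goto ·  ←P7

BFS fail/out derivation:
  fail(1) 'd': from fail(0)=0 chase 'd': 0 ⇒ 0;  out=∅∪out(0)=∅
  fail(4) 'a': from fail(0)=0 chase 'a': 0 ⇒ 0;  out=∅∪out(0)=∅
  fail(6) 'c': from fail(0)=0 chase 'c': 0 ⇒ 0;  out=∅∪out(0)=∅
  fail(8) 'b': from fail(0)=0 chase 'b': 0 ⇒ 0;  out=∅∪out(0)=∅
  fail(2) 'dd': from fail(1)=0 chase 'd': 0 ⇒ 1;  out=∅∪out(1)=∅
  fail(5) 'aa': from fail(4)=0 chase 'a': 0 ⇒ 4;  out={1}∪out(4)={1}
  fail(7) 'ca': from fail(6)=0 chase 'a': 0 ⇒ 4;  out={2}∪out(4)={2}
  fail(9) 'bb': from fail(8)=0 chase 'b': 0 ⇒ 8;  out=∅∪out(8)=∅
  fail(14) 'cb': from fail(6)=0 chase 'b': 0 ⇒ 8;  out=∅∪out(8)=∅
  fail(16) 'ad': from fail(4)=0 chase 'd': 0 ⇒ 1;  out=∅∪out(1)=∅
  fail(24) 'da': from fail(1)=0 chase 'a': 0 ⇒ 4;  out={7}∪out(4)={7}
  fail(3) 'ddc': from fail(2)=1 chase 'c': 1→0 ⇒ 6;  out={0}∪out(6)={0}
  fail(10) 'bbc': from fail(9)=8 chase 'c': 8→0 ⇒ 6;  out=∅∪out(6)=∅
  fail(15) 'cbd': from fail(14)=8 chase 'd': 8→0 ⇒ 1;  out={4}∪out(1)={4}
  fail(17) 'ada': from fail(16)=1 chase 'a': 1 ⇒ 24;  out=∅∪out(24)={7}
  fail(20) 'dda': from fail(2)=1 chase 'a': 1 ⇒ 24;  out=∅∪out(24)={7}
  fail(11) 'bbca': from fail(10)=6 chase 'a': 6 ⇒ 7;  out=∅∪out(7)={2}
  fail(18) 'adaa': from fail(17)=24 chase 'a': 24→4 ⇒ 5;  out=∅∪out(5)={1}
  fail(21) 'ddaa': from fail(20)=24 chase 'a': 24→4 ⇒ 5;  out=∅∪out(5)={1}
  fail(12) 'bbcab': from fail(11)=7 chase 'b': 7→4→0 ⇒ 8;  out=∅∪out(8)=∅
  fail(19) 'adaaa': from fail(18)=5 chase 'a': 5→4 ⇒ 5;  out={5}∪out(5)={1,5}
  fail(22) 'ddaad': from fail(21)=5 chase 'd': 5→4 ⇒ 16;  out=∅∪out(16)=∅
  fail(13) 'bbcabb': from fail(12)=8 chase 'b': 8 ⇒ 9;  out={3}∪out(9)={3}
  fail(23) 'ddaada': from fail(22)=16 chase 'a': 16 ⇒ 17;  out={6}∪out(17)={6,7}

Text stream:
pos 0 'd': at 1
pos 1 'b': at 8 ·f
pos 2 'b': at 9
pos 3 'c': at 10
pos 4 'a': at 11  ** P2@[3:4]
pos 5 'b': at 12
pos 6 'b': at 13  ** P3@[1:6]
pos 7 'c': at 10 ·f
pos 8 'c': at 6 ·f
pos 9 'd': at 1 ·f
pos 10 'a': at 24  ** P7@[9:10]
pos 11 'a': at 5 ·f  ** P1@[10:11]
pos 12 'b': at 8 ·f
pos 13 'd': at 1 ·f
pos 14 'a': at 24  ** P7@[13:14]
pos 15 'a': at 5 ·f  ** P1@[14:15]
pos 16 'c': at 6 ·f
pos 17 'a': at 7  ** P2@[16:17]
pos 18 'c': at 6 ·f
pos 19 'a': at 7  ** P2@[18:19]
pos 20 'c': at 6 ·f
pos 21 'c': at 6 ·f
pos 22 'c': at 6 ·f
pos 23 'a': at 7  ** P2@[22:23]
pos 24 'd': at 16 ·f
pos 25 'b': at 8 ·f
pos 26 'c': at 6 ·f
pos 27 'b': at 14
pos 28 'b': at 9 ·f
pos 29 'c': at 10
pos 30 'a': at 11  ** P2@[29:30]
pos 31 'b': at 12
pos 32 'b': at 13  ** P3@[27:32]
pos 33 'b': at 9 ·f
pos 34 'd': at 1 ·f
pos 35 'c': at 6 ·f
pos 36 'c': at 6 ·f
pos 37 'b': at 14
pos 38 'd': at 15  ** P4@[36:38]
pos 39 'c': at 6 ·f
pos 40 'a': at 7  ** P2@[39:40]
pos 41 'd': at 16 ·f
pos 42 'd': at 2 ·f
pos 43 'd': at 2 ·f
pos 44 'c': at 3  ** P0@[42:44]
pos 45 'd': at 1 ·f
pos 46 'd': at 2
pos 47 'a': at 20  ** P7@[46:47]
pos 48 'b': at 8 ·f
pos 49 'c': at 6 ·f
pos 50 'a': at 7  ** P2@[49:50]
pos 51 'b': at 8 ·f
pos 52 'b': at 9
pos 53 'b': at 9 ·f
pos 54 'a': at 4 ·f
pos 55 'a': at 5  ** P1@[54:55]
pos 56 'a': at 5 ·f  ** P1@[55:56]
pos 57 'd': at 16 ·f
pos 58 'a': at 17  ** P7@[57:58]
pos 59 'd': at 16 ·f
pos 60 'd': at 2 ·f
pos 61 'a': at 20  ** P7@[60:61]
pos 62 'b': at 8 ·f
pos 63 'd': at 1 ·f
pos 64 'b': at 8 ·f
pos 65 'c': at 6 ·f
pos 66 'c': at 6 ·f
pos 67 'c': at 6 ·f
pos 68 'b': at 14
pos 69 'd': at 15  ** P4@[67:69]
pos 70 'd': at 2 ·f
pos 71 'd': at 2 ·f

Result: [[4,2],[6,3],[10,7],[11,1],[14,7],[15,1],[17,2],[19,2],[23,2],[30,2],[32,3],[38,4],[40,2],[44,0],[47,7],[50,2],[55,1],[56,1],[58,7],[61,7],[69,4]]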